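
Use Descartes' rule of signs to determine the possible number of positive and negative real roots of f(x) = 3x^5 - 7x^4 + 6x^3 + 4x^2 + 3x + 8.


Descartes' rule of signs:

For positive roots, count sign changes in f(x) = 3x^5 - 7x^4 + 6x^3 + 4x^2 + 3x + 8:
Signs of coefficients: +, -, +, +, +, +
Number of sign changes: 2
Possible positive real roots: 2, 0

For negative roots, examine f(-x) = -3x^5 - 7x^4 - 6x^3 + 4x^2 - 3x + 8:
Signs of coefficients: -, -, -, +, -, +
Number of sign changes: 3
Possible negative real roots: 3, 1

Positive roots: 2 or 0; Negative roots: 3 or 1


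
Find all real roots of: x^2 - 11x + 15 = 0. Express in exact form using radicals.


Using the quadratic formula: x = (-b ± sqrt(b^2 - 4ac)) / (2a)
Here a = 1, b = -11, c = 15
Discriminant = b^2 - 4ac = (-11)^2 - 4(1)(15) = 121 - 60 = 61
Since discriminant = 61 > 0, there are two real roots.
x = (11 ± sqrt(61)) / 2
Numerically: x ≈ 9.4051 or x ≈ 1.5949

x = (11 + sqrt(61)) / 2 or x = (11 - sqrt(61)) / 2


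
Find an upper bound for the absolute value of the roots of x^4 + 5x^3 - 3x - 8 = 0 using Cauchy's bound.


Cauchy's bound: all roots r satisfy |r| <= 1 + max(|a_i/a_n|) for i = 0,...,n-1
where a_n is the leading coefficient.

Coefficients: [1, 5, 0, -3, -8]
Leading coefficient a_n = 1
Ratios |a_i/a_n|: 5, 0, 3, 8
Maximum ratio: 8
Cauchy's bound: |r| <= 1 + 8 = 9

Upper bound = 9


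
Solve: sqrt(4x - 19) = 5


Square both sides: 4x - 19 = 5^2 = 25
4x = 25 + 19 = 44
x = 11
Check: sqrt(4*11 - 19) = sqrt(25) = 5 ✓

x = 11


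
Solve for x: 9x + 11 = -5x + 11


Starting with: 9x + 11 = -5x + 11
Move all x terms to left: (9 + 5)x = 11 - 11
Simplify: 14x = 0
Divide both sides by 14: x = 0

x = 0


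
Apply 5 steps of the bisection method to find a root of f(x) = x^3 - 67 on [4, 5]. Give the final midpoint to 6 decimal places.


f(x) = x^3 - 67
f(4) = -3 < 0
f(5) = 58 > 0

Step 1: midpoint = (4.000000 + 5.000000)/2 = 4.500000
  f(4.500000) = 24.125000
  f(mid) > 0, so root is in [4.000000, 4.500000]

Step 2: midpoint = (4.000000 + 4.500000)/2 = 4.250000
  f(4.250000) = 9.765625
  f(mid) > 0, so root is in [4.000000, 4.250000]

Step 3: midpoint = (4.000000 + 4.250000)/2 = 4.125000
  f(4.125000) = 3.189453
  f(mid) > 0, so root is in [4.000000, 4.125000]

Step 4: midpoint = (4.000000 + 4.125000)/2 = 4.062500
  f(4.062500) = 0.047119
  f(mid) > 0, so root is in [4.000000, 4.062500]

Step 5: midpoint = (4.000000 + 4.062500)/2 = 4.031250
  f(4.031250) = -1.488251
  f(mid) < 0, so root is in [4.031250, 4.062500]

midpoint = 4.031250


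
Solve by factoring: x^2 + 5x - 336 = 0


We need two numbers that multiply to -336 and add to 5.
Those numbers are -16 and 21 (since (-16) * 21 = -336 and (-16) + 21 = 5).
So x^2 + 5x - 336 = (x - 16)(x + 21) = 0
Setting each factor to zero: x = 16 or x = -21

x = -21, x = 16


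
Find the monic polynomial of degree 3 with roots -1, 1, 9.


A monic polynomial with roots -1, 1, 9 is:
p(x) = (x + 1)(x - 1)(x - 9)
After multiplying by (x + 1): x + 1
After multiplying by (x - 1): x^2 - 1
After multiplying by (x - 9): x^3 - 9x^2 - x + 9

x^3 - 9x^2 - x + 9


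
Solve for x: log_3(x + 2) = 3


Convert to exponential form: x + 2 = 3^3 = 27
x = 27 - 2 = 25
Check: log_3(25 + 2) = log_3(27) = log_3(27) = 3 ✓

x = 25


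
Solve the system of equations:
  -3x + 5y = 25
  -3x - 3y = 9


Using Cramer's rule:
Determinant D = (-3)(-3) - (-3)(5) = 9 + 15 = 24
Dx = (25)(-3) - (9)(5) = -75 - 45 = -120
Dy = (-3)(9) - (-3)(25) = -27 + 75 = 48
x = Dx/D = -120/24 = -5
y = Dy/D = 48/24 = 2

x = -5, y = 2


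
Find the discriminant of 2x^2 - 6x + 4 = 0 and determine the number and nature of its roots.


For ax^2 + bx + c = 0, discriminant D = b^2 - 4ac
Here a = 2, b = -6, c = 4
D = (-6)^2 - 4(2)(4) = 36 - 32 = 4

D = 4 > 0 and is a perfect square (sqrt = 2)
The equation has 2 distinct real rational roots.

Discriminant = 4, 2 distinct real rational roots


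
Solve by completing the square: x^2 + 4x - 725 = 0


Start: x^2 + 4x - 725 = 0
Move constant: x^2 + 4x = 725
Half of 4 is 2, squared is 4
Add 4 to both sides: x^2 + 4x + 4 = 729
(x + 2)^2 = 729
x + 2 = ±27
x = -2 + 27 = 25 or x = -2 - 27 = -29

x = -29, x = 25


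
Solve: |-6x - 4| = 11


An absolute value equation |expr| = 11 gives two cases:
Case 1: -6x - 4 = 11
  -6x = 15, so x = -5/2
Case 2: -6x - 4 = -11
  -6x = -7, so x = 7/6

x = -5/2, x = 7/6


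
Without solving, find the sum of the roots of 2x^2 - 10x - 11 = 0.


By Vieta's formulas for ax^2 + bx + c = 0:
  Sum of roots = -b/a
  Product of roots = c/a

Here a = 2, b = -10, c = -11
Sum = -(-10)/2 = 5
Product = -11/2 = -11/2

Sum = 5


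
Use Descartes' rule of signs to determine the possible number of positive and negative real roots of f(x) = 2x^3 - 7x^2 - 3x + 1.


Descartes' rule of signs:

For positive roots, count sign changes in f(x) = 2x^3 - 7x^2 - 3x + 1:
Signs of coefficients: +, -, -, +
Number of sign changes: 2
Possible positive real roots: 2, 0

For negative roots, examine f(-x) = -2x^3 - 7x^2 + 3x + 1:
Signs of coefficients: -, -, +, +
Number of sign changes: 1
Possible negative real roots: 1

Positive roots: 2 or 0; Negative roots: 1


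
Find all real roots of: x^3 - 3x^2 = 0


The constant term is 0, so x = 0 is a root. Factor out x:
  x(x^2 - 3x) = 0
Solve the quadratic x^2 - 3x = 0: discriminant = (-3)^2 - 4(1)(0) = 9 - 0 = 9.
sqrt(9) = 3, so x = (3 ± 3)/2: x = 3 or x = 0.

x = 0 (multiplicity 2), x = 3


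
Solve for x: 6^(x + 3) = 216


Express both sides with the same base.
216 = 6^3
Since the bases match, equate exponents: x + 3 = 3
So x = 3 - (3) = 0

x = 0


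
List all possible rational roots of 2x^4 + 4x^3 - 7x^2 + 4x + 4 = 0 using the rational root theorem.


Rational root theorem: possible roots are ±p/q where:
  p divides the constant term (4): p ∈ {1, 2, 4}
  q divides the leading coefficient (2): q ∈ {1, 2}

All possible rational roots: -4, -2, -1, -1/2, 1/2, 1, 2, 4

-4, -2, -1, -1/2, 1/2, 1, 2, 4


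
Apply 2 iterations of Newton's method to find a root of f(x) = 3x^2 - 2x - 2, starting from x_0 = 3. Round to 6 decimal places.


Newton's method: x_(n+1) = x_n - f(x_n)/f'(x_n)
f(x) = 3x^2 - 2x - 2
f'(x) = 6x - 2

Iteration 1:
  f(3.000000) = 19.000000
  f'(3.000000) = 16.000000
  x_1 = 3.000000 - (19.000000)/(16.000000) = 1.812500

Iteration 2:
  f(1.812500) = 4.230469
  f'(1.812500) = 8.875000
  x_2 = 1.812500 - (4.230469)/(8.875000) = 1.335827

x_2 = 1.335827


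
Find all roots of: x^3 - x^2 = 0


The lowest-degree term is x^2, so x = 0 is a root with multiplicity 2. Factor out x^2:
  x - 1 = 0
Linear factor x - 1 = 0 gives x = 1.
Collecting all roots found:

x = 0 (multiplicity 2), x = 1


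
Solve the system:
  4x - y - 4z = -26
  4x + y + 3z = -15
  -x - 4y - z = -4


Using Cramer's rule. Expand each determinant along the first row.
D  = 4*[1*(-1) - 3*(-4)] - (-1)*[4*(-1) - 3*(-1)] + (-4)*[4*(-4) - 1*(-1)]
  = 4*(11) - (-1)*(-1) + (-4)*(-15) = 103
Dx = (-26)*[1*(-1) - 3*(-4)] - (-1)*[(-15)*(-1) - 3*(-4)] + (-4)*[(-15)*(-4) - 1*(-4)]
  = (-26)*(11) - (-1)*(27) + (-4)*(64) = -515
Dy = 4*[(-15)*(-1) - 3*(-4)] - (-26)*[4*(-1) - 3*(-1)] + (-4)*[4*(-4) - (-15)*(-1)]
  = 4*(27) - (-26)*(-1) + (-4)*(-31) = 206
Dz = 4*[1*(-4) - (-15)*(-4)] - (-1)*[4*(-4) - (-15)*(-1)] + (-26)*[4*(-4) - 1*(-1)]
  = 4*(-64) - (-1)*(-31) + (-26)*(-15) = 103
x = Dx/D = -515/103 = -5, y = Dy/D = 206/103 = 2, z = Dz/D = 103/103 = 1
Check eq1: (4)(-5) + (-1)(2) + (-4)(1) = -26 = -26 ✓
Check eq2: (4)(-5) + (1)(2) + (3)(1) = -15 = -15 ✓
Check eq3: (-1)(-5) + (-4)(2) + (-1)(1) = -4 = -4 ✓

x = -5, y = 2, z = 1


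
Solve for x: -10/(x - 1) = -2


Multiply both sides by (x - 1): -10 = -2(x - 1)
Distribute: -10 = -2x + 2
-2x = -10 - 2 = -12
x = 6

x = 6


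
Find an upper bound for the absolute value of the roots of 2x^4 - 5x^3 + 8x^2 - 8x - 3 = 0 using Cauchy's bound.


Cauchy's bound: all roots r satisfy |r| <= 1 + max(|a_i/a_n|) for i = 0,...,n-1
where a_n is the leading coefficient.

Coefficients: [2, -5, 8, -8, -3]
Leading coefficient a_n = 2
Ratios |a_i/a_n|: 5/2, 4, 4, 3/2
Maximum ratio: 4
Cauchy's bound: |r| <= 1 + 4 = 5

Upper bound = 5


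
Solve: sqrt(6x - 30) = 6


Square both sides: 6x - 30 = 6^2 = 36
6x = 36 + 30 = 66
x = 11
Check: sqrt(6*11 - 30) = sqrt(36) = 6 ✓

x = 11


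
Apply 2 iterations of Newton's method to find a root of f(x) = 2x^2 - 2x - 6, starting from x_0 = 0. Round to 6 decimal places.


Newton's method: x_(n+1) = x_n - f(x_n)/f'(x_n)
f(x) = 2x^2 - 2x - 6
f'(x) = 4x - 2

Iteration 1:
  f(0.000000) = -6.000000
  f'(0.000000) = -2.000000
  x_1 = 0.000000 - (-6.000000)/(-2.000000) = -3.000000

Iteration 2:
  f(-3.000000) = 18.000000
  f'(-3.000000) = -14.000000
  x_2 = -3.000000 - (18.000000)/(-14.000000) = -1.714286

x_2 = -1.714286


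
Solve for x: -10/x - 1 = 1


Subtract -1 from both sides: -10/x = 2
Multiply both sides by x: -10 = 2 * x
Divide by 2: x = -5

x = -5


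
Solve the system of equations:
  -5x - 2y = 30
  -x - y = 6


Using Cramer's rule:
Determinant D = (-5)(-1) - (-1)(-2) = 5 - 2 = 3
Dx = (30)(-1) - (6)(-2) = -30 + 12 = -18
Dy = (-5)(6) - (-1)(30) = -30 + 30 = 0
x = Dx/D = -18/3 = -6
y = Dy/D = 0/3 = 0

x = -6, y = 0


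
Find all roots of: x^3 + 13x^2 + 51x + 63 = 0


Let p(x) = x^3 + 13x^2 + 51x + 63. By the rational root theorem (leading coefficient 1), any rational root is an integer divisor of 63: try ±1, ±2, ... in turn.
Test x = 1: value = 128 ≠ 0.
Test x = -1: value = 24 ≠ 0.
Test x = 3: value = 360 ≠ 0.
Test x = -3: value = 0 ✓, so (x + 3) is a factor.
Synthetic division by (x + 3): bring down 1; 1(-3) + 13 = 10; 10(-3) + 51 = 21; 21(-3) + 63 = 0 → quotient x^2 + 10x + 21, remainder 0.
Solve the quadratic x^2 + 10x + 21 = 0: discriminant = 10^2 - 4(1)(21) = 100 - 84 = 16.
sqrt(16) = 4, so x = (-10 ± 4)/2: x = -3 or x = -7.
Collecting all roots found:

x = -7, x = -3 (multiplicity 2)


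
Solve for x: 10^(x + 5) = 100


Express both sides with the same base.
100 = 10^2
Since the bases match, equate exponents: x + 5 = 2
So x = 2 - (5) = -3

x = -3


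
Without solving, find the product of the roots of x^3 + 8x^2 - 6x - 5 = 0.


By Vieta's formulas for x^3 + bx^2 + cx + d = 0:
  r1 + r2 + r3 = -b/a = -8
  r1*r2 + r1*r3 + r2*r3 = c/a = -6
  r1*r2*r3 = -d/a = 5


Product = 5


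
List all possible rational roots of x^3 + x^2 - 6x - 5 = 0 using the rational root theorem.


Rational root theorem: possible roots are ±p/q where:
  p divides the constant term (-5): p ∈ {1, 5}
  q divides the leading coefficient (1): q ∈ {1}

All possible rational roots: -5, -1, 1, 5

-5, -1, 1, 5


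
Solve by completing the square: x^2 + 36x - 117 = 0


Start: x^2 + 36x - 117 = 0
Move constant: x^2 + 36x = 117
Half of 36 is 18, squared is 324
Add 324 to both sides: x^2 + 36x + 324 = 441
(x + 18)^2 = 441
x + 18 = ±21
x = -18 + 21 = 3 or x = -18 - 21 = -39

x = -39, x = 3


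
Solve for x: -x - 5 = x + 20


Starting with: -x - 5 = x + 20
Move all x terms to left: (-1 - 1)x = 20 + 5
Simplify: -2x = 25
Divide both sides by -2: x = -25/2

x = -25/2


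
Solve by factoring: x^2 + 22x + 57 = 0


We need two numbers that multiply to 57 and add to 22.
Those numbers are 19 and 3 (since 19 * 3 = 57 and 19 + 3 = 22).
So x^2 + 22x + 57 = (x + 19)(x + 3) = 0
Setting each factor to zero: x = -19 or x = -3

x = -19, x = -3


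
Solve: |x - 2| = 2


An absolute value equation |expr| = 2 gives two cases:
Case 1: x - 2 = 2
  x = 4, so x = 4
Case 2: x - 2 = -2
  x = 0, so x = 0

x = 0, x = 4


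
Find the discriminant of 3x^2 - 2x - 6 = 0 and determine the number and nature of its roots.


For ax^2 + bx + c = 0, discriminant D = b^2 - 4ac
Here a = 3, b = -2, c = -6
D = (-2)^2 - 4(3)(-6) = 4 + 72 = 76

D = 76 > 0 but not a perfect square
The equation has 2 distinct real irrational roots.

Discriminant = 76, 2 distinct real irrational roots


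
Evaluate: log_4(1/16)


We need the exponent such that 4^? = 1/16
4^(-2) = 1/4^2 = 1/16
Therefore log_4(1/16) = -2

-2


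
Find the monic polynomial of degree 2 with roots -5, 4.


A monic polynomial with roots -5, 4 is:
p(x) = (x + 5)(x - 4)
After multiplying by (x + 5): x + 5
After multiplying by (x - 4): x^2 + x - 20

x^2 + x - 20


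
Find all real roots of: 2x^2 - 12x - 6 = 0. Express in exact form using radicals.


Using the quadratic formula: x = (-b ± sqrt(b^2 - 4ac)) / (2a)
Here a = 2, b = -12, c = -6
Discriminant = b^2 - 4ac = (-12)^2 - 4(2)(-6) = 144 + 48 = 192
Since discriminant = 192 > 0, there are two real roots.
x = (12 ± 8*sqrt(3)) / 4
Simplifying: x = 3 ± 2*sqrt(3)
Numerically: x ≈ 6.4641 or x ≈ -0.4641

x = 3 + 2*sqrt(3) or x = 3 - 2*sqrt(3)


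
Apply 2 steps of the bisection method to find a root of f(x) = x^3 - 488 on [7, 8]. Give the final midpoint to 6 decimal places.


f(x) = x^3 - 488
f(7) = -145 < 0
f(8) = 24 > 0

Step 1: midpoint = (7.000000 + 8.000000)/2 = 7.500000
  f(7.500000) = -66.125000
  f(mid) < 0, so root is in [7.500000, 8.000000]

Step 2: midpoint = (7.500000 + 8.000000)/2 = 7.750000
  f(7.750000) = -22.515625
  f(mid) < 0, so root is in [7.750000, 8.000000]

midpoint = 7.750000


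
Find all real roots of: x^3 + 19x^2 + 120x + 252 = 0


Let p(x) = x^3 + 19x^2 + 120x + 252. By the rational root theorem (leading coefficient 1), any rational root is an integer divisor of 252: try ±1, ±2, ... in turn.
Test x = 1: value = 392 ≠ 0.
Test x = -1: value = 150 ≠ 0.
Test x = 2: value = 576 ≠ 0.
Test x = -2: value = 80 ≠ 0.
Test x = 3: value = 810 ≠ 0.
Test x = -3: value = 36 ≠ 0.
Test x = 4: value = 1100 ≠ 0.
Test x = -4: value = 12 ≠ 0.
Test x = 6: value = 1872 ≠ 0.
Test x = -6: value = 0 ✓, so (x + 6) is a factor.
Synthetic division by (x + 6): bring down 1; 1(-6) + 19 = 13; 13(-6) + 120 = 42; 42(-6) + 252 = 0 → quotient x^2 + 13x + 42, remainder 0.
Solve the quadratic x^2 + 13x + 42 = 0: discriminant = 13^2 - 4(1)(42) = 169 - 168 = 1.
sqrt(1) = 1, so x = (-13 ± 1)/2: x = -6 or x = -7.

x = -7, x = -6 (multiplicity 2)


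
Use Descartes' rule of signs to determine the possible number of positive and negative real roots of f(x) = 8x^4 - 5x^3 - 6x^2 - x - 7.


Descartes' rule of signs:

For positive roots, count sign changes in f(x) = 8x^4 - 5x^3 - 6x^2 - x - 7:
Signs of coefficients: +, -, -, -, -
Number of sign changes: 1
Possible positive real roots: 1

For negative roots, examine f(-x) = 8x^4 + 5x^3 - 6x^2 + x - 7:
Signs of coefficients: +, +, -, +, -
Number of sign changes: 3
Possible negative real roots: 3, 1

Positive roots: 1; Negative roots: 3 or 1


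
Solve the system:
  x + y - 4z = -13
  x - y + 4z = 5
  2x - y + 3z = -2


Using Cramer's rule. Expand each determinant along the first row.
D  = 1*[(-1)*3 - 4*(-1)] - 1*[1*3 - 4*2] + (-4)*[1*(-1) - (-1)*2]
  = 1*(1) - 1*(-5) + (-4)*(1) = 2
Dx = (-13)*[(-1)*3 - 4*(-1)] - 1*[5*3 - 4*(-2)] + (-4)*[5*(-1) - (-1)*(-2)]
  = (-13)*(1) - 1*(23) + (-4)*(-7) = -8
Dy = 1*[5*3 - 4*(-2)] - (-13)*[1*3 - 4*2] + (-4)*[1*(-2) - 5*2]
  = 1*(23) - (-13)*(-5) + (-4)*(-12) = 6
Dz = 1*[(-1)*(-2) - 5*(-1)] - 1*[1*(-2) - 5*2] + (-13)*[1*(-1) - (-1)*2]
  = 1*(7) - 1*(-12) + (-13)*(1) = 6
x = Dx/D = -8/2 = -4, y = Dy/D = 6/2 = 3, z = Dz/D = 6/2 = 3
Check eq1: (1)(-4) + (1)(3) + (-4)(3) = -13 = -13 ✓
Check eq2: (1)(-4) + (-1)(3) + (4)(3) = 5 = 5 ✓
Check eq3: (2)(-4) + (-1)(3) + (3)(3) = -2 = -2 ✓

x = -4, y = 3, z = 3


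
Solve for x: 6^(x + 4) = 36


Express both sides with the same base.
36 = 6^2
Since the bases match, equate exponents: x + 4 = 2
So x = 2 - (4) = -2

x = -2


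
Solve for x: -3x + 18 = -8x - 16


Starting with: -3x + 18 = -8x - 16
Move all x terms to left: (-3 + 8)x = -16 - 18
Simplify: 5x = -34
Divide both sides by 5: x = -34/5

x = -34/5


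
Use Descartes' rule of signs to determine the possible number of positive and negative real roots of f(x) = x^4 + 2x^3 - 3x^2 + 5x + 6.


Descartes' rule of signs:

For positive roots, count sign changes in f(x) = x^4 + 2x^3 - 3x^2 + 5x + 6:
Signs of coefficients: +, +, -, +, +
Number of sign changes: 2
Possible positive real roots: 2, 0

For negative roots, examine f(-x) = x^4 - 2x^3 - 3x^2 - 5x + 6:
Signs of coefficients: +, -, -, -, +
Number of sign changes: 2
Possible negative real roots: 2, 0

Positive roots: 2 or 0; Negative roots: 2 or 0


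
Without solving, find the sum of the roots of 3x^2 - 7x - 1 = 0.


By Vieta's formulas for ax^2 + bx + c = 0:
  Sum of roots = -b/a
  Product of roots = c/a

Here a = 3, b = -7, c = -1
Sum = -(-7)/3 = 7/3
Product = -1/3 = -1/3

Sum = 7/3


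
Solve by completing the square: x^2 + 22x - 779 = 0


Start: x^2 + 22x - 779 = 0
Move constant: x^2 + 22x = 779
Half of 22 is 11, squared is 121
Add 121 to both sides: x^2 + 22x + 121 = 900
(x + 11)^2 = 900
x + 11 = ±30
x = -11 + 30 = 19 or x = -11 - 30 = -41

x = -41, x = 19


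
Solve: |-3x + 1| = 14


An absolute value equation |expr| = 14 gives two cases:
Case 1: -3x + 1 = 14
  -3x = 13, so x = -13/3
Case 2: -3x + 1 = -14
  -3x = -15, so x = 5

x = -13/3, x = 5


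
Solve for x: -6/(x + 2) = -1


Multiply both sides by (x + 2): -6 = -1(x + 2)
Distribute: -6 = -x - 2
-x = -6 + 2 = -4
x = 4

x = 4


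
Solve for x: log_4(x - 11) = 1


Convert to exponential form: x - 11 = 4^1 = 4
x = 4 + 11 = 15
Check: log_4(15 - 11) = log_4(4) = log_4(4) = 1 ✓

x = 15


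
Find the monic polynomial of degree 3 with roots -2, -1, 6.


A monic polynomial with roots -2, -1, 6 is:
p(x) = (x + 2)(x + 1)(x - 6)
After multiplying by (x + 2): x + 2
After multiplying by (x + 1): x^2 + 3x + 2
After multiplying by (x - 6): x^3 - 3x^2 - 16x - 12

x^3 - 3x^2 - 16x - 12


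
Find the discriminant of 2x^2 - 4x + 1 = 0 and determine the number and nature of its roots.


For ax^2 + bx + c = 0, discriminant D = b^2 - 4ac
Here a = 2, b = -4, c = 1
D = (-4)^2 - 4(2)(1) = 16 - 8 = 8

D = 8 > 0 but not a perfect square
The equation has 2 distinct real irrational roots.

Discriminant = 8, 2 distinct real irrational roots


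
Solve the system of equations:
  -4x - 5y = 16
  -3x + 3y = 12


Using Cramer's rule:
Determinant D = (-4)(3) - (-3)(-5) = -12 - 15 = -27
Dx = (16)(3) - (12)(-5) = 48 + 60 = 108
Dy = (-4)(12) - (-3)(16) = -48 + 48 = 0
x = Dx/D = 108/-27 = -4
y = Dy/D = 0/-27 = 0

x = -4, y = 0


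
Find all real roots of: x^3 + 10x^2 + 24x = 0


The constant term is 0, so x = 0 is a root. Factor out x:
  x(x^2 + 10x + 24) = 0
Solve the quadratic x^2 + 10x + 24 = 0: discriminant = 10^2 - 4(1)(24) = 100 - 96 = 4.
sqrt(4) = 2, so x = (-10 ± 2)/2: x = -4 or x = -6.

x = -6, x = -4, x = 0


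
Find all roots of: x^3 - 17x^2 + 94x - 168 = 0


Let p(x) = x^3 - 17x^2 + 94x - 168. By the rational root theorem (leading coefficient 1), any rational root is an integer divisor of 168: try ±1, ±2, ... in turn.
Test x = 1: value = -90 ≠ 0.
Test x = -1: value = -280 ≠ 0.
Test x = 2: value = -40 ≠ 0.
Test x = -2: value = -432 ≠ 0.
Test x = 3: value = -12 ≠ 0.
Test x = -3: value = -630 ≠ 0.
Test x = 4: value = 0 ✓, so (x - 4) is a factor.
Synthetic division by (x - 4): bring down 1; 1(4) - 17 = -13; (-13)(4) + 94 = 42; 42(4) - 168 = 0 → quotient x^2 - 13x + 42, remainder 0.
Solve the quadratic x^2 - 13x + 42 = 0: discriminant = (-13)^2 - 4(1)(42) = 169 - 168 = 1.
sqrt(1) = 1, so x = (13 ± 1)/2: x = 7 or x = 6.
Collecting all roots found:

x = 4, x = 6, x = 7


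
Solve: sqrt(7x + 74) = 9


Square both sides: 7x + 74 = 9^2 = 81
7x = 81 - 74 = 7
x = 1
Check: sqrt(7*1 + 74) = sqrt(81) = 9 ✓

x = 1


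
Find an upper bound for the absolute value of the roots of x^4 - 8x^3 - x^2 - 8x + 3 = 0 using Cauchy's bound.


Cauchy's bound: all roots r satisfy |r| <= 1 + max(|a_i/a_n|) for i = 0,...,n-1
where a_n is the leading coefficient.

Coefficients: [1, -8, -1, -8, 3]
Leading coefficient a_n = 1
Ratios |a_i/a_n|: 8, 1, 8, 3
Maximum ratio: 8
Cauchy's bound: |r| <= 1 + 8 = 9

Upper bound = 9


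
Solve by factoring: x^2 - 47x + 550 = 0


We need two numbers that multiply to 550 and add to -47.
Those numbers are -25 and -22 (since (-25) * (-22) = 550 and (-25) + (-22) = -47).
So x^2 - 47x + 550 = (x - 25)(x - 22) = 0
Setting each factor to zero: x = 25 or x = 22

x = 22, x = 25


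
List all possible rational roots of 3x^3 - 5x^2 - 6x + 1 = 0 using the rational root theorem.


Rational root theorem: possible roots are ±p/q where:
  p divides the constant term (1): p ∈ {1}
  q divides the leading coefficient (3): q ∈ {1, 3}

All possible rational roots: -1, -1/3, 1/3, 1

-1, -1/3, 1/3, 1


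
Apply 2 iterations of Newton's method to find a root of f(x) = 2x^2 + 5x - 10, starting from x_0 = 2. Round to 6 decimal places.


Newton's method: x_(n+1) = x_n - f(x_n)/f'(x_n)
f(x) = 2x^2 + 5x - 10
f'(x) = 4x + 5

Iteration 1:
  f(2.000000) = 8.000000
  f'(2.000000) = 13.000000
  x_1 = 2.000000 - (8.000000)/(13.000000) = 1.384615

Iteration 2:
  f(1.384615) = 0.757396
  f'(1.384615) = 10.538462
  x_2 = 1.384615 - (0.757396)/(10.538462) = 1.312746

x_2 = 1.312746


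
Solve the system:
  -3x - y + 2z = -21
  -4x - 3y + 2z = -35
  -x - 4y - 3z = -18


Using Cramer's rule. Expand each determinant along the first row.
D  = (-3)*[(-3)*(-3) - 2*(-4)] - (-1)*[(-4)*(-3) - 2*(-1)] + 2*[(-4)*(-4) - (-3)*(-1)]
  = (-3)*(17) - (-1)*(14) + 2*(13) = -11
Dx = (-21)*[(-3)*(-3) - 2*(-4)] - (-1)*[(-35)*(-3) - 2*(-18)] + 2*[(-35)*(-4) - (-3)*(-18)]
  = (-21)*(17) - (-1)*(141) + 2*(86) = -44
Dy = (-3)*[(-35)*(-3) - 2*(-18)] - (-21)*[(-4)*(-3) - 2*(-1)] + 2*[(-4)*(-18) - (-35)*(-1)]
  = (-3)*(141) - (-21)*(14) + 2*(37) = -55
Dz = (-3)*[(-3)*(-18) - (-35)*(-4)] - (-1)*[(-4)*(-18) - (-35)*(-1)] + (-21)*[(-4)*(-4) - (-3)*(-1)]
  = (-3)*(-86) - (-1)*(37) + (-21)*(13) = 22
x = Dx/D = -44/-11 = 4, y = Dy/D = -55/-11 = 5, z = Dz/D = 22/-11 = -2
Check eq1: (-3)(4) + (-1)(5) + (2)(-2) = -21 = -21 ✓
Check eq2: (-4)(4) + (-3)(5) + (2)(-2) = -35 = -35 ✓
Check eq3: (-1)(4) + (-4)(5) + (-3)(-2) = -18 = -18 ✓

x = 4, y = 5, z = -2


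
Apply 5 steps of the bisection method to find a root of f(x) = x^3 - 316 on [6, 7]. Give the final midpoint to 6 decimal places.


f(x) = x^3 - 316
f(6) = -100 < 0
f(7) = 27 > 0

Step 1: midpoint = (6.000000 + 7.000000)/2 = 6.500000
  f(6.500000) = -41.375000
  f(mid) < 0, so root is in [6.500000, 7.000000]

Step 2: midpoint = (6.500000 + 7.000000)/2 = 6.750000
  f(6.750000) = -8.453125
  f(mid) < 0, so root is in [6.750000, 7.000000]

Step 3: midpoint = (6.750000 + 7.000000)/2 = 6.875000
  f(6.875000) = 8.951172
  f(mid) > 0, so root is in [6.750000, 6.875000]

Step 4: midpoint = (6.750000 + 6.875000)/2 = 6.812500
  f(6.812500) = 0.169189
  f(mid) > 0, so root is in [6.750000, 6.812500]

Step 5: midpoint = (6.750000 + 6.812500)/2 = 6.781250
  f(6.781250) = -4.161835
  f(mid) < 0, so root is in [6.781250, 6.812500]

midpoint = 6.781250


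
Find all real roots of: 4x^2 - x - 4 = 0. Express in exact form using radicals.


Using the quadratic formula: x = (-b ± sqrt(b^2 - 4ac)) / (2a)
Here a = 4, b = -1, c = -4
Discriminant = b^2 - 4ac = (-1)^2 - 4(4)(-4) = 1 + 64 = 65
Since discriminant = 65 > 0, there are two real roots.
x = (1 ± sqrt(65)) / 8
Numerically: x ≈ 1.1328 or x ≈ -0.8828

x = (1 + sqrt(65)) / 8 or x = (1 - sqrt(65)) / 8


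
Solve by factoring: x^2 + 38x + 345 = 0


We need two numbers that multiply to 345 and add to 38.
Those numbers are 23 and 15 (since 23 * 15 = 345 and 23 + 15 = 38).
So x^2 + 38x + 345 = (x + 23)(x + 15) = 0
Setting each factor to zero: x = -23 or x = -15

x = -23, x = -15


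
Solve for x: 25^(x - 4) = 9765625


Express both sides with the same base.
9765625 = 25^5
Since the bases match, equate exponents: x - 4 = 5
So x = 5 - (-4) = 9

x = 9


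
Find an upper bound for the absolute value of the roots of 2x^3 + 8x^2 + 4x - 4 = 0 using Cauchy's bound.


Cauchy's bound: all roots r satisfy |r| <= 1 + max(|a_i/a_n|) for i = 0,...,n-1
where a_n is the leading coefficient.

Coefficients: [2, 8, 4, -4]
Leading coefficient a_n = 2
Ratios |a_i/a_n|: 4, 2, 2
Maximum ratio: 4
Cauchy's bound: |r| <= 1 + 4 = 5

Upper bound = 5


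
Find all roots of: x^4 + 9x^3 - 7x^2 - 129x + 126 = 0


Let p(x) = x^4 + 9x^3 - 7x^2 - 129x + 126. By the rational root theorem (leading coefficient 1), any rational root is an integer divisor of 126: try ±1, ±2, ... in turn.
Test x = 1: value = 0 ✓, so (x - 1) is a factor.
Synthetic division by (x - 1): bring down 1; 1(1) + 9 = 10; 10(1) - 7 = 3; 3(1) - 129 = -126; (-126)(1) + 126 = 0 → quotient x^3 + 10x^2 + 3x - 126, remainder 0.
Continue with the quotient x^3 + 10x^2 + 3x - 126 (candidates must divide 126; re-test x = 1 first in case it repeats).
Test x = 1: value = -112 ≠ 0.
Test x = -1: value = -120 ≠ 0.
Test x = 2: value = -72 ≠ 0.
Test x = -2: value = -100 ≠ 0.
Test x = 3: value = 0 ✓, so (x - 3) is a factor.
Synthetic division by (x - 3): bring down 1; 1(3) + 10 = 13; 13(3) + 3 = 42; 42(3) - 126 = 0 → quotient x^2 + 13x + 42, remainder 0.
Solve the quadratic x^2 + 13x + 42 = 0: discriminant = 13^2 - 4(1)(42) = 169 - 168 = 1.
sqrt(1) = 1, so x = (-13 ± 1)/2: x = -6 or x = -7.
Collecting all roots found:

x = -7, x = -6, x = 1, x = 3


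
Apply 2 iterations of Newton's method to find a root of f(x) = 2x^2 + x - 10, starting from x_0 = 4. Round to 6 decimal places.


Newton's method: x_(n+1) = x_n - f(x_n)/f'(x_n)
f(x) = 2x^2 + x - 10
f'(x) = 4x + 1

Iteration 1:
  f(4.000000) = 26.000000
  f'(4.000000) = 17.000000
  x_1 = 4.000000 - (26.000000)/(17.000000) = 2.470588

Iteration 2:
  f(2.470588) = 4.678201
  f'(2.470588) = 10.882353
  x_2 = 2.470588 - (4.678201)/(10.882353) = 2.040700

x_2 = 2.040700


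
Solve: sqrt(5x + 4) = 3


Square both sides: 5x + 4 = 3^2 = 9
5x = 9 - 4 = 5
x = 1
Check: sqrt(5*1 + 4) = sqrt(9) = 3 ✓

x = 1


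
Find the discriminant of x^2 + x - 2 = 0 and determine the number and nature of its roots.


For ax^2 + bx + c = 0, discriminant D = b^2 - 4ac
Here a = 1, b = 1, c = -2
D = (1)^2 - 4(1)(-2) = 1 + 8 = 9

D = 9 > 0 and is a perfect square (sqrt = 3)
The equation has 2 distinct real rational roots.

Discriminant = 9, 2 distinct real rational roots


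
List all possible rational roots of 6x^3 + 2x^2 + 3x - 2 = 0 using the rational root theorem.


Rational root theorem: possible roots are ±p/q where:
  p divides the constant term (-2): p ∈ {1, 2}
  q divides the leading coefficient (6): q ∈ {1, 2, 3, 6}

All possible rational roots: -2, -1, -2/3, -1/2, -1/3, -1/6, 1/6, 1/3, 1/2, 2/3, 1, 2

-2, -1, -2/3, -1/2, -1/3, -1/6, 1/6, 1/3, 1/2, 2/3, 1, 2


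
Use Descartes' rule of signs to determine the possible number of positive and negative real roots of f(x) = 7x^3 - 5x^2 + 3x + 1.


Descartes' rule of signs:

For positive roots, count sign changes in f(x) = 7x^3 - 5x^2 + 3x + 1:
Signs of coefficients: +, -, +, +
Number of sign changes: 2
Possible positive real roots: 2, 0

For negative roots, examine f(-x) = -7x^3 - 5x^2 - 3x + 1:
Signs of coefficients: -, -, -, +
Number of sign changes: 1
Possible negative real roots: 1

Positive roots: 2 or 0; Negative roots: 1


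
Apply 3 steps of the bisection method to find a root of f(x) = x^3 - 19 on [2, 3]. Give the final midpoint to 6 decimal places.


f(x) = x^3 - 19
f(2) = -11 < 0
f(3) = 8 > 0

Step 1: midpoint = (2.000000 + 3.000000)/2 = 2.500000
  f(2.500000) = -3.375000
  f(mid) < 0, so root is in [2.500000, 3.000000]

Step 2: midpoint = (2.500000 + 3.000000)/2 = 2.750000
  f(2.750000) = 1.796875
  f(mid) > 0, so root is in [2.500000, 2.750000]

Step 3: midpoint = (2.500000 + 2.750000)/2 = 2.625000
  f(2.625000) = -0.912109
  f(mid) < 0, so root is in [2.625000, 2.750000]

midpoint = 2.625000


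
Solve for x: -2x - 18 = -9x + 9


Starting with: -2x - 18 = -9x + 9
Move all x terms to left: (-2 + 9)x = 9 + 18
Simplify: 7x = 27
Divide both sides by 7: x = 27/7

x = 27/7


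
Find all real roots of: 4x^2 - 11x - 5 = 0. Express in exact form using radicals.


Using the quadratic formula: x = (-b ± sqrt(b^2 - 4ac)) / (2a)
Here a = 4, b = -11, c = -5
Discriminant = b^2 - 4ac = (-11)^2 - 4(4)(-5) = 121 + 80 = 201
Since discriminant = 201 > 0, there are two real roots.
x = (11 ± sqrt(201)) / 8
Numerically: x ≈ 3.1472 or x ≈ -0.3972

x = (11 + sqrt(201)) / 8 or x = (11 - sqrt(201)) / 8


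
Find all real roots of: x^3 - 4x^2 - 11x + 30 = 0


Let p(x) = x^3 - 4x^2 - 11x + 30. By the rational root theorem (leading coefficient 1), any rational root is an integer divisor of 30: try ±1, ±2, ... in turn.
Test x = 1: value = 16 ≠ 0.
Test x = -1: value = 36 ≠ 0.
Test x = 2: value = 0 ✓, so (x - 2) is a factor.
Synthetic division by (x - 2): bring down 1; 1(2) - 4 = -2; (-2)(2) - 11 = -15; (-15)(2) + 30 = 0 → quotient x^2 - 2x - 15, remainder 0.
Solve the quadratic x^2 - 2x - 15 = 0: discriminant = (-2)^2 - 4(1)(-15) = 4 + 60 = 64.
sqrt(64) = 8, so x = (2 ± 8)/2: x = 5 or x = -3.

x = -3, x = 2, x = 5


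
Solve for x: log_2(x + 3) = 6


Convert to exponential form: x + 3 = 2^6 = 64
x = 64 - 3 = 61
Check: log_2(61 + 3) = log_2(64) = log_2(64) = 6 ✓

x = 61


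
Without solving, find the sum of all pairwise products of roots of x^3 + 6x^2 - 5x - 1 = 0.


By Vieta's formulas for x^3 + bx^2 + cx + d = 0:
  r1 + r2 + r3 = -b/a = -6
  r1*r2 + r1*r3 + r2*r3 = c/a = -5
  r1*r2*r3 = -d/a = 1


Sum of pairwise products = -5


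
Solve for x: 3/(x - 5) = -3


Multiply both sides by (x - 5): 3 = -3(x - 5)
Distribute: 3 = -3x + 15
-3x = 3 - 15 = -12
x = 4

x = 4


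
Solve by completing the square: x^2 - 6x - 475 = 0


Start: x^2 - 6x - 475 = 0
Move constant: x^2 - 6x = 475
Half of -6 is -3, squared is 9
Add 9 to both sides: x^2 - 6x + 9 = 484
(x - 3)^2 = 484
x - 3 = ±22
x = 3 + 22 = 25 or x = 3 - 22 = -19

x = -19, x = 25


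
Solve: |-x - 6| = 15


An absolute value equation |expr| = 15 gives two cases:
Case 1: -x - 6 = 15
  -x = 21, so x = -21
Case 2: -x - 6 = -15
  -x = -9, so x = 9

x = -21, x = 9


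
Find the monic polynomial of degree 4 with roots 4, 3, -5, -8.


A monic polynomial with roots 4, 3, -5, -8 is:
p(x) = (x - 4)(x - 3)(x + 5)(x + 8)
After multiplying by (x - 4): x - 4
After multiplying by (x - 3): x^2 - 7x + 12
After multiplying by (x + 5): x^3 - 2x^2 - 23x + 60
After multiplying by (x + 8): x^4 + 6x^3 - 39x^2 - 124x + 480

x^4 + 6x^3 - 39x^2 - 124x + 480


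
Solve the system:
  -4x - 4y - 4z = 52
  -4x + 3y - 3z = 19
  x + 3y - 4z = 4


Using Cramer's rule. Expand each determinant along the first row.
D  = (-4)*[3*(-4) - (-3)*3] - (-4)*[(-4)*(-4) - (-3)*1] + (-4)*[(-4)*3 - 3*1]
  = (-4)*(-3) - (-4)*(19) + (-4)*(-15) = 148
Dx = 52*[3*(-4) - (-3)*3] - (-4)*[19*(-4) - (-3)*4] + (-4)*[19*3 - 3*4]
  = 52*(-3) - (-4)*(-64) + (-4)*(45) = -592
Dy = (-4)*[19*(-4) - (-3)*4] - 52*[(-4)*(-4) - (-3)*1] + (-4)*[(-4)*4 - 19*1]
  = (-4)*(-64) - 52*(19) + (-4)*(-35) = -592
Dz = (-4)*[3*4 - 19*3] - (-4)*[(-4)*4 - 19*1] + 52*[(-4)*3 - 3*1]
  = (-4)*(-45) - (-4)*(-35) + 52*(-15) = -740
x = Dx/D = -592/148 = -4, y = Dy/D = -592/148 = -4, z = Dz/D = -740/148 = -5
Check eq1: (-4)(-4) + (-4)(-4) + (-4)(-5) = 52 = 52 ✓
Check eq2: (-4)(-4) + (3)(-4) + (-3)(-5) = 19 = 19 ✓
Check eq3: (1)(-4) + (3)(-4) + (-4)(-5) = 4 = 4 ✓

x = -4, y = -4, z = -5


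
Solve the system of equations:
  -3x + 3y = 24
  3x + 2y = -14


Using Cramer's rule:
Determinant D = (-3)(2) - (3)(3) = -6 - 9 = -15
Dx = (24)(2) - (-14)(3) = 48 + 42 = 90
Dy = (-3)(-14) - (3)(24) = 42 - 72 = -30
x = Dx/D = 90/-15 = -6
y = Dy/D = -30/-15 = 2

x = -6, y = 2


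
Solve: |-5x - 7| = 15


An absolute value equation |expr| = 15 gives two cases:
Case 1: -5x - 7 = 15
  -5x = 22, so x = -22/5
Case 2: -5x - 7 = -15
  -5x = -8, so x = 8/5

x = -22/5, x = 8/5


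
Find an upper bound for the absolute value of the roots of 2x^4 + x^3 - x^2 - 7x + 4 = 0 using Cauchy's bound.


Cauchy's bound: all roots r satisfy |r| <= 1 + max(|a_i/a_n|) for i = 0,...,n-1
where a_n is the leading coefficient.

Coefficients: [2, 1, -1, -7, 4]
Leading coefficient a_n = 2
Ratios |a_i/a_n|: 1/2, 1/2, 7/2, 2
Maximum ratio: 7/2
Cauchy's bound: |r| <= 1 + 7/2 = 9/2

Upper bound = 9/2


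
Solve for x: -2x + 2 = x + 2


Starting with: -2x + 2 = x + 2
Move all x terms to left: (-2 - 1)x = 2 - 2
Simplify: -3x = 0
Divide both sides by -3: x = 0

x = 0


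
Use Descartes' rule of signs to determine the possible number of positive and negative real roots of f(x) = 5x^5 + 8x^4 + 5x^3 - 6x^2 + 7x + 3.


Descartes' rule of signs:

For positive roots, count sign changes in f(x) = 5x^5 + 8x^4 + 5x^3 - 6x^2 + 7x + 3:
Signs of coefficients: +, +, +, -, +, +
Number of sign changes: 2
Possible positive real roots: 2, 0

For negative roots, examine f(-x) = -5x^5 + 8x^4 - 5x^3 - 6x^2 - 7x + 3:
Signs of coefficients: -, +, -, -, -, +
Number of sign changes: 3
Possible negative real roots: 3, 1

Positive roots: 2 or 0; Negative roots: 3 or 1


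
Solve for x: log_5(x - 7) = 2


Convert to exponential form: x - 7 = 5^2 = 25
x = 25 + 7 = 32
Check: log_5(32 - 7) = log_5(25) = log_5(25) = 2 ✓

x = 32


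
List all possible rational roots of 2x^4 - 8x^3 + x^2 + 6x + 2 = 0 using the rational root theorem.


Rational root theorem: possible roots are ±p/q where:
  p divides the constant term (2): p ∈ {1, 2}
  q divides the leading coefficient (2): q ∈ {1, 2}

All possible rational roots: -2, -1, -1/2, 1/2, 1, 2

-2, -1, -1/2, 1/2, 1, 2


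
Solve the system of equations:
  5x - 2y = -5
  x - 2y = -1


Using Cramer's rule:
Determinant D = (5)(-2) - (1)(-2) = -10 + 2 = -8
Dx = (-5)(-2) - (-1)(-2) = 10 - 2 = 8
Dy = (5)(-1) - (1)(-5) = -5 + 5 = 0
x = Dx/D = 8/-8 = -1
y = Dy/D = 0/-8 = 0

x = -1, y = 0


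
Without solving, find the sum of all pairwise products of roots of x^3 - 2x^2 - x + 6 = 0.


By Vieta's formulas for x^3 + bx^2 + cx + d = 0:
  r1 + r2 + r3 = -b/a = 2
  r1*r2 + r1*r3 + r2*r3 = c/a = -1
  r1*r2*r3 = -d/a = -6


Sum of pairwise products = -1


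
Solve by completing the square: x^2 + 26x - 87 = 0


Start: x^2 + 26x - 87 = 0
Move constant: x^2 + 26x = 87
Half of 26 is 13, squared is 169
Add 169 to both sides: x^2 + 26x + 169 = 256
(x + 13)^2 = 256
x + 13 = ±16
x = -13 + 16 = 3 or x = -13 - 16 = -29

x = -29, x = 3


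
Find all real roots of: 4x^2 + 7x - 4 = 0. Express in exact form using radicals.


Using the quadratic formula: x = (-b ± sqrt(b^2 - 4ac)) / (2a)
Here a = 4, b = 7, c = -4
Discriminant = b^2 - 4ac = 7^2 - 4(4)(-4) = 49 + 64 = 113
Since discriminant = 113 > 0, there are two real roots.
x = (-7 ± sqrt(113)) / 8
Numerically: x ≈ 0.4538 or x ≈ -2.2038

x = (-7 + sqrt(113)) / 8 or x = (-7 - sqrt(113)) / 8


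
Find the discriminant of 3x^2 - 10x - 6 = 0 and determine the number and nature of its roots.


For ax^2 + bx + c = 0, discriminant D = b^2 - 4ac
Here a = 3, b = -10, c = -6
D = (-10)^2 - 4(3)(-6) = 100 + 72 = 172

D = 172 > 0 but not a perfect square
The equation has 2 distinct real irrational roots.

Discriminant = 172, 2 distinct real irrational roots


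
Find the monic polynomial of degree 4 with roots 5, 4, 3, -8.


A monic polynomial with roots 5, 4, 3, -8 is:
p(x) = (x - 5)(x - 4)(x - 3)(x + 8)
After multiplying by (x - 5): x - 5
After multiplying by (x - 4): x^2 - 9x + 20
After multiplying by (x - 3): x^3 - 12x^2 + 47x - 60
After multiplying by (x + 8): x^4 - 4x^3 - 49x^2 + 316x - 480

x^4 - 4x^3 - 49x^2 + 316x - 480


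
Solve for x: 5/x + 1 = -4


Subtract 1 from both sides: 5/x = -5
Multiply both sides by x: 5 = -5 * x
Divide by -5: x = -1

x = -1


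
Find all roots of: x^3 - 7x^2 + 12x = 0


The constant term is 0, so x = 0 is a root. Factor out x:
  x^2 - 7x + 12 = 0
Solve the quadratic x^2 - 7x + 12 = 0: discriminant = (-7)^2 - 4(1)(12) = 49 - 48 = 1.
sqrt(1) = 1, so x = (7 ± 1)/2: x = 4 or x = 3.
Collecting all roots found:

x = 0, x = 3, x = 4


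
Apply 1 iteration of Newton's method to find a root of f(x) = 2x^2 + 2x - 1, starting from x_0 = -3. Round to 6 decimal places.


Newton's method: x_(n+1) = x_n - f(x_n)/f'(x_n)
f(x) = 2x^2 + 2x - 1
f'(x) = 4x + 2

Iteration 1:
  f(-3.000000) = 11.000000
  f'(-3.000000) = -10.000000
  x_1 = -3.000000 - (11.000000)/(-10.000000) = -1.900000

x_1 = -1.900000


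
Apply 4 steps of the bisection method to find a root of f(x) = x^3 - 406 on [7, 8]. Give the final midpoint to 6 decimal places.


f(x) = x^3 - 406
f(7) = -63 < 0
f(8) = 106 > 0

Step 1: midpoint = (7.000000 + 8.000000)/2 = 7.500000
  f(7.500000) = 15.875000
  f(mid) > 0, so root is in [7.000000, 7.500000]

Step 2: midpoint = (7.000000 + 7.500000)/2 = 7.250000
  f(7.250000) = -24.921875
  f(mid) < 0, so root is in [7.250000, 7.500000]

Step 3: midpoint = (7.250000 + 7.500000)/2 = 7.375000
  f(7.375000) = -4.869141
  f(mid) < 0, so root is in [7.375000, 7.500000]

Step 4: midpoint = (7.375000 + 7.500000)/2 = 7.437500
  f(7.437500) = 5.415771
  f(mid) > 0, so root is in [7.375000, 7.437500]

midpoint = 7.437500


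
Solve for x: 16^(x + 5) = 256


Express both sides with the same base.
256 = 16^2
Since the bases match, equate exponents: x + 5 = 2
So x = 2 - (5) = -3

x = -3


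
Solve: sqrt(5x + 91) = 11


Square both sides: 5x + 91 = 11^2 = 121
5x = 121 - 91 = 30
x = 6
Check: sqrt(5*6 + 91) = sqrt(121) = 11 ✓

x = 6


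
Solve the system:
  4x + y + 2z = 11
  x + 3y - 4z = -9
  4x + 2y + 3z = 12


Using Cramer's rule. Expand each determinant along the first row.
D  = 4*[3*3 - (-4)*2] - 1*[1*3 - (-4)*4] + 2*[1*2 - 3*4]
  = 4*(17) - 1*(19) + 2*(-10) = 29
Dx = 11*[3*3 - (-4)*2] - 1*[(-9)*3 - (-4)*12] + 2*[(-9)*2 - 3*12]
  = 11*(17) - 1*(21) + 2*(-54) = 58
Dy = 4*[(-9)*3 - (-4)*12] - 11*[1*3 - (-4)*4] + 2*[1*12 - (-9)*4]
  = 4*(21) - 11*(19) + 2*(48) = -29
Dz = 4*[3*12 - (-9)*2] - 1*[1*12 - (-9)*4] + 11*[1*2 - 3*4]
  = 4*(54) - 1*(48) + 11*(-10) = 58
x = Dx/D = 58/29 = 2, y = Dy/D = -29/29 = -1, z = Dz/D = 58/29 = 2
Check eq1: (4)(2) + (1)(-1) + (2)(2) = 11 = 11 ✓
Check eq2: (1)(2) + (3)(-1) + (-4)(2) = -9 = -9 ✓
Check eq3: (4)(2) + (2)(-1) + (3)(2) = 12 = 12 ✓

x = 2, y = -1, z = 2


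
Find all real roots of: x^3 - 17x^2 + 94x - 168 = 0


Let p(x) = x^3 - 17x^2 + 94x - 168. By the rational root theorem (leading coefficient 1), any rational root is an integer divisor of 168: try ±1, ±2, ... in turn.
Test x = 1: value = -90 ≠ 0.
Test x = -1: value = -280 ≠ 0.
Test x = 2: value = -40 ≠ 0.
Test x = -2: value = -432 ≠ 0.
Test x = 3: value = -12 ≠ 0.
Test x = -3: value = -630 ≠ 0.
Test x = 4: value = 0 ✓, so (x - 4) is a factor.
Synthetic division by (x - 4): bring down 1; 1(4) - 17 = -13; (-13)(4) + 94 = 42; 42(4) - 168 = 0 → quotient x^2 - 13x + 42, remainder 0.
Solve the quadratic x^2 - 13x + 42 = 0: discriminant = (-13)^2 - 4(1)(42) = 169 - 168 = 1.
sqrt(1) = 1, so x = (13 ± 1)/2: x = 7 or x = 6.

x = 4, x = 6, x = 7


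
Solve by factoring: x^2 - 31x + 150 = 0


We need two numbers that multiply to 150 and add to -31.
Those numbers are -25 and -6 (since (-25) * (-6) = 150 and (-25) + (-6) = -31).
So x^2 - 31x + 150 = (x - 25)(x - 6) = 0
Setting each factor to zero: x = 25 or x = 6

x = 6, x = 25


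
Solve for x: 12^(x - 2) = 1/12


Express both sides with the same base.
1/12 = 12^(-1)
Since the bases match, equate exponents: x - 2 = -1
So x = -1 - (-2) = 1

x = 1


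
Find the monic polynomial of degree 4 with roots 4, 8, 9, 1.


A monic polynomial with roots 4, 8, 9, 1 is:
p(x) = (x - 4)(x - 8)(x - 9)(x - 1)
After multiplying by (x - 4): x - 4
After multiplying by (x - 8): x^2 - 12x + 32
After multiplying by (x - 9): x^3 - 21x^2 + 140x - 288
After multiplying by (x - 1): x^4 - 22x^3 + 161x^2 - 428x + 288

x^4 - 22x^3 + 161x^2 - 428x + 288


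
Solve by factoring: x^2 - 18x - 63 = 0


We need two numbers that multiply to -63 and add to -18.
Those numbers are -21 and 3 (since (-21) * 3 = -63 and (-21) + 3 = -18).
So x^2 - 18x - 63 = (x - 21)(x + 3) = 0
Setting each factor to zero: x = 21 or x = -3

x = -3, x = 21
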